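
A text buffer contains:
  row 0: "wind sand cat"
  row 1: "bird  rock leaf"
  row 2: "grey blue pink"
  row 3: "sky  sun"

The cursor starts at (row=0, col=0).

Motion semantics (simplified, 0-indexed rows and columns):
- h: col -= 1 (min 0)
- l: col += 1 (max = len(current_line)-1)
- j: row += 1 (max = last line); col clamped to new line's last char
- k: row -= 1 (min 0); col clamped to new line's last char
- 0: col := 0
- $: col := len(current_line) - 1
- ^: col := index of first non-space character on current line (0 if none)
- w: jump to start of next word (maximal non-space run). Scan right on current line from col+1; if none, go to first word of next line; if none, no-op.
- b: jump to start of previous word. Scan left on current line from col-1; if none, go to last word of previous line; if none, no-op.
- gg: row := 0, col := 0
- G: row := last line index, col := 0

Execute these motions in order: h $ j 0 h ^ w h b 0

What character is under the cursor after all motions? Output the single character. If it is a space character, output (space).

After 1 (h): row=0 col=0 char='w'
After 2 ($): row=0 col=12 char='t'
After 3 (j): row=1 col=12 char='e'
After 4 (0): row=1 col=0 char='b'
After 5 (h): row=1 col=0 char='b'
After 6 (^): row=1 col=0 char='b'
After 7 (w): row=1 col=6 char='r'
After 8 (h): row=1 col=5 char='_'
After 9 (b): row=1 col=0 char='b'
After 10 (0): row=1 col=0 char='b'

Answer: b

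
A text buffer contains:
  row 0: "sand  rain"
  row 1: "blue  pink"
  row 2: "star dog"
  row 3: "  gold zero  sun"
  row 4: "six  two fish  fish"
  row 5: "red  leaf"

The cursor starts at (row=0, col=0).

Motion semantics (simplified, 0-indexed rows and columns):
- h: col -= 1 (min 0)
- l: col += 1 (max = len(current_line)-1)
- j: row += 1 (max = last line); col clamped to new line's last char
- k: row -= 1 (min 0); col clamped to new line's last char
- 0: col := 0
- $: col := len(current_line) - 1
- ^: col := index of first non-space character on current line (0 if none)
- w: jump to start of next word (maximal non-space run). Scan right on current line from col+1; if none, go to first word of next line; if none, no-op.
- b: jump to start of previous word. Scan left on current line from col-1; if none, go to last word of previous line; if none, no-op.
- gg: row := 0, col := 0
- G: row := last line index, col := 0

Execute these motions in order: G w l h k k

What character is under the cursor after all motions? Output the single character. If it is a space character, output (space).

Answer: d

Derivation:
After 1 (G): row=5 col=0 char='r'
After 2 (w): row=5 col=5 char='l'
After 3 (l): row=5 col=6 char='e'
After 4 (h): row=5 col=5 char='l'
After 5 (k): row=4 col=5 char='t'
After 6 (k): row=3 col=5 char='d'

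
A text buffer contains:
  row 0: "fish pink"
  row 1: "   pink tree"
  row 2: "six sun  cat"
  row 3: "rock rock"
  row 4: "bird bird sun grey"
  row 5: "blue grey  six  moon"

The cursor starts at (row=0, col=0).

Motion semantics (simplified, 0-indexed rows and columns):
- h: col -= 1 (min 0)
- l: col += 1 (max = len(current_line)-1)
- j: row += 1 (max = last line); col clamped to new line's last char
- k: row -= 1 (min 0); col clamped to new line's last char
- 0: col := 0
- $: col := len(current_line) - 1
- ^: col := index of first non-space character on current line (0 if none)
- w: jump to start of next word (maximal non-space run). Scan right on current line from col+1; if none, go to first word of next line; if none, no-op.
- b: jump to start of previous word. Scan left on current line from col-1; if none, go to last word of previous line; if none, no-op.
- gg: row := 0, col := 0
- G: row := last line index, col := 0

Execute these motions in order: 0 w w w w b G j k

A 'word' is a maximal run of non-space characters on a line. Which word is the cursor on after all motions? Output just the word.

After 1 (0): row=0 col=0 char='f'
After 2 (w): row=0 col=5 char='p'
After 3 (w): row=1 col=3 char='p'
After 4 (w): row=1 col=8 char='t'
After 5 (w): row=2 col=0 char='s'
After 6 (b): row=1 col=8 char='t'
After 7 (G): row=5 col=0 char='b'
After 8 (j): row=5 col=0 char='b'
After 9 (k): row=4 col=0 char='b'

Answer: bird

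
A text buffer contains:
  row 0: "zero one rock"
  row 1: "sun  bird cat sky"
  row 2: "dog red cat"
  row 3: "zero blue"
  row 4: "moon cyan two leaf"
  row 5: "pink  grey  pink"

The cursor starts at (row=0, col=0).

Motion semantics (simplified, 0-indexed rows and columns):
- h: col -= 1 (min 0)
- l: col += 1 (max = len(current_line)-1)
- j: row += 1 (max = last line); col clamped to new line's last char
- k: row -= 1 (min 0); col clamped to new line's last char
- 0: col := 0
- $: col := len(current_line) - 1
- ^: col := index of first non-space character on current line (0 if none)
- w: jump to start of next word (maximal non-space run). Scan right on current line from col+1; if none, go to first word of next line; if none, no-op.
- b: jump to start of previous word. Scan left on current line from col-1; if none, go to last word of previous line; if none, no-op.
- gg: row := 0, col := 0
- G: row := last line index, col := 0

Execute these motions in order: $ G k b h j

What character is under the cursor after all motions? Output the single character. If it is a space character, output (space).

After 1 ($): row=0 col=12 char='k'
After 2 (G): row=5 col=0 char='p'
After 3 (k): row=4 col=0 char='m'
After 4 (b): row=3 col=5 char='b'
After 5 (h): row=3 col=4 char='_'
After 6 (j): row=4 col=4 char='_'

Answer: (space)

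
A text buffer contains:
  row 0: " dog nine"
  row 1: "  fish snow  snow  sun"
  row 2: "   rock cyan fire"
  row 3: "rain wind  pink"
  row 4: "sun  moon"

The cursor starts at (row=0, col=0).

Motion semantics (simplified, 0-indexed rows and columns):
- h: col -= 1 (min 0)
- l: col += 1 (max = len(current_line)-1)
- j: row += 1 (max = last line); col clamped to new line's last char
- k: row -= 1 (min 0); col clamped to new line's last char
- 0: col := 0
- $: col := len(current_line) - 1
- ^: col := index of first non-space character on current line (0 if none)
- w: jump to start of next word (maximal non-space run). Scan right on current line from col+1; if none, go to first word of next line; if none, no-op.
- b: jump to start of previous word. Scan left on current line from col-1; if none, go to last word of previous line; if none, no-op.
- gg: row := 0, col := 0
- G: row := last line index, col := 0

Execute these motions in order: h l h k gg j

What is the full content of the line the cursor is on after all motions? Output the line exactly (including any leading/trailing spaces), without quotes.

Answer:   fish snow  snow  sun

Derivation:
After 1 (h): row=0 col=0 char='_'
After 2 (l): row=0 col=1 char='d'
After 3 (h): row=0 col=0 char='_'
After 4 (k): row=0 col=0 char='_'
After 5 (gg): row=0 col=0 char='_'
After 6 (j): row=1 col=0 char='_'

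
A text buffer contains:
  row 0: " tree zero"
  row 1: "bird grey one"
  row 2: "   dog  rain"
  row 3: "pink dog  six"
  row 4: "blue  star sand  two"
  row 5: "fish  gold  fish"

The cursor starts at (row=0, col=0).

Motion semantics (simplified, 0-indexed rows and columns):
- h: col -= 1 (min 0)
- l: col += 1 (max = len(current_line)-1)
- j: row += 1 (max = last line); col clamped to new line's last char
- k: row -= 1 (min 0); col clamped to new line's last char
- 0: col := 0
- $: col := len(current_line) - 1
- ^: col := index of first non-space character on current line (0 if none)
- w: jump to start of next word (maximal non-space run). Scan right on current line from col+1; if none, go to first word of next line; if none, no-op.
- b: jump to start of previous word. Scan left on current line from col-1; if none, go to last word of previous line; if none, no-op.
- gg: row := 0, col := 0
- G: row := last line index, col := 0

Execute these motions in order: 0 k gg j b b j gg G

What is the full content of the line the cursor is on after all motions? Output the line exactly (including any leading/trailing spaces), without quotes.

Answer: fish  gold  fish

Derivation:
After 1 (0): row=0 col=0 char='_'
After 2 (k): row=0 col=0 char='_'
After 3 (gg): row=0 col=0 char='_'
After 4 (j): row=1 col=0 char='b'
After 5 (b): row=0 col=6 char='z'
After 6 (b): row=0 col=1 char='t'
After 7 (j): row=1 col=1 char='i'
After 8 (gg): row=0 col=0 char='_'
After 9 (G): row=5 col=0 char='f'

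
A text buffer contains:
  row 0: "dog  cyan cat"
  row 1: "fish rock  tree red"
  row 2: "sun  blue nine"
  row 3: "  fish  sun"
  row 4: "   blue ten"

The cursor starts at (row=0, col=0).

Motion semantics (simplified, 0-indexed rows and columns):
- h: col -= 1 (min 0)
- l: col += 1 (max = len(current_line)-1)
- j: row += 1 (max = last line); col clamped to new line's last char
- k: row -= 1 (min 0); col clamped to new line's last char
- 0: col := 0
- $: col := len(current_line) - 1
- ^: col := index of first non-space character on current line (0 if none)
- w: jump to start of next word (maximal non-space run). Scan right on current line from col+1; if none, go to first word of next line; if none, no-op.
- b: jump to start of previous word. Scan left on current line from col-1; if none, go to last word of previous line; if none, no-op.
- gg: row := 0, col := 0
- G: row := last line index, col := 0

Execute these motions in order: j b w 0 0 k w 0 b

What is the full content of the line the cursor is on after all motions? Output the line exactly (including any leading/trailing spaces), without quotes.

Answer: dog  cyan cat

Derivation:
After 1 (j): row=1 col=0 char='f'
After 2 (b): row=0 col=10 char='c'
After 3 (w): row=1 col=0 char='f'
After 4 (0): row=1 col=0 char='f'
After 5 (0): row=1 col=0 char='f'
After 6 (k): row=0 col=0 char='d'
After 7 (w): row=0 col=5 char='c'
After 8 (0): row=0 col=0 char='d'
After 9 (b): row=0 col=0 char='d'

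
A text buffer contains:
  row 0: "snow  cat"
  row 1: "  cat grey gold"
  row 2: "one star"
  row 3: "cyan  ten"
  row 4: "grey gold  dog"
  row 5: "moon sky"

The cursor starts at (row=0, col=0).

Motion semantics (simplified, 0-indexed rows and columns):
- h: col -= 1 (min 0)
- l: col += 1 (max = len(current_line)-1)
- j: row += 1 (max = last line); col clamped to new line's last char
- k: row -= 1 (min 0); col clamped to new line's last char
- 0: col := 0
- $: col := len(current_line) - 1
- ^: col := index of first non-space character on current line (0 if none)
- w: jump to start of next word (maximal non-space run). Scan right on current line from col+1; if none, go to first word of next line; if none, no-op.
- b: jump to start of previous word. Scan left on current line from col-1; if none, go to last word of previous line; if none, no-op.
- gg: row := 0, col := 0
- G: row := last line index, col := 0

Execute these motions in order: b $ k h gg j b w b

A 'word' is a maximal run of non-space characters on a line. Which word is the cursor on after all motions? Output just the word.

After 1 (b): row=0 col=0 char='s'
After 2 ($): row=0 col=8 char='t'
After 3 (k): row=0 col=8 char='t'
After 4 (h): row=0 col=7 char='a'
After 5 (gg): row=0 col=0 char='s'
After 6 (j): row=1 col=0 char='_'
After 7 (b): row=0 col=6 char='c'
After 8 (w): row=1 col=2 char='c'
After 9 (b): row=0 col=6 char='c'

Answer: cat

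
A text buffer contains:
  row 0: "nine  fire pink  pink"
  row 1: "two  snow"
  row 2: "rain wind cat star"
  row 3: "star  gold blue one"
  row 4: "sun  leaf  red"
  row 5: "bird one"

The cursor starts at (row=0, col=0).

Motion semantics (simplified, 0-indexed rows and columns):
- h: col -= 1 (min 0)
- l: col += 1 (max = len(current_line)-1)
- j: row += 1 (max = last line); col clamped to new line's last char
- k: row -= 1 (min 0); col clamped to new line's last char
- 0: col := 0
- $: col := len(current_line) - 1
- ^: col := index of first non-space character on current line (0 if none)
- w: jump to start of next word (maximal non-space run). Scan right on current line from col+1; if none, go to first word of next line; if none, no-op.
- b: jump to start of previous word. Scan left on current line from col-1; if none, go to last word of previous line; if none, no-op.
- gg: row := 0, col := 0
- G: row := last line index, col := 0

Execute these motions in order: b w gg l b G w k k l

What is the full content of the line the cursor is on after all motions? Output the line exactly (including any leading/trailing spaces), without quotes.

After 1 (b): row=0 col=0 char='n'
After 2 (w): row=0 col=6 char='f'
After 3 (gg): row=0 col=0 char='n'
After 4 (l): row=0 col=1 char='i'
After 5 (b): row=0 col=0 char='n'
After 6 (G): row=5 col=0 char='b'
After 7 (w): row=5 col=5 char='o'
After 8 (k): row=4 col=5 char='l'
After 9 (k): row=3 col=5 char='_'
After 10 (l): row=3 col=6 char='g'

Answer: star  gold blue one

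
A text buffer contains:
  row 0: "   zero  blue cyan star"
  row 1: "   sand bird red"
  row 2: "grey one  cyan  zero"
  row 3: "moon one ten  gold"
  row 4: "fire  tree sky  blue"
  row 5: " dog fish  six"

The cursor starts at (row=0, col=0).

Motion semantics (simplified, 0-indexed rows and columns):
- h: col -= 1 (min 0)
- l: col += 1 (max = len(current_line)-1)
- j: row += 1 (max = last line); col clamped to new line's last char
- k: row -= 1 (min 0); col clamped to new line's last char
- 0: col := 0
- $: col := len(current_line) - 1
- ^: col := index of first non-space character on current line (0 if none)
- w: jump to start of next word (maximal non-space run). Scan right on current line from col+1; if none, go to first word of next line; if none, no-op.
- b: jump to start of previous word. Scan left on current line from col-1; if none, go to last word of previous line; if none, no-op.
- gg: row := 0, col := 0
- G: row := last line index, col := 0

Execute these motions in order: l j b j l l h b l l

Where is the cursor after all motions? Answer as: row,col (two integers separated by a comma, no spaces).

Answer: 1,15

Derivation:
After 1 (l): row=0 col=1 char='_'
After 2 (j): row=1 col=1 char='_'
After 3 (b): row=0 col=19 char='s'
After 4 (j): row=1 col=15 char='d'
After 5 (l): row=1 col=15 char='d'
After 6 (l): row=1 col=15 char='d'
After 7 (h): row=1 col=14 char='e'
After 8 (b): row=1 col=13 char='r'
After 9 (l): row=1 col=14 char='e'
After 10 (l): row=1 col=15 char='d'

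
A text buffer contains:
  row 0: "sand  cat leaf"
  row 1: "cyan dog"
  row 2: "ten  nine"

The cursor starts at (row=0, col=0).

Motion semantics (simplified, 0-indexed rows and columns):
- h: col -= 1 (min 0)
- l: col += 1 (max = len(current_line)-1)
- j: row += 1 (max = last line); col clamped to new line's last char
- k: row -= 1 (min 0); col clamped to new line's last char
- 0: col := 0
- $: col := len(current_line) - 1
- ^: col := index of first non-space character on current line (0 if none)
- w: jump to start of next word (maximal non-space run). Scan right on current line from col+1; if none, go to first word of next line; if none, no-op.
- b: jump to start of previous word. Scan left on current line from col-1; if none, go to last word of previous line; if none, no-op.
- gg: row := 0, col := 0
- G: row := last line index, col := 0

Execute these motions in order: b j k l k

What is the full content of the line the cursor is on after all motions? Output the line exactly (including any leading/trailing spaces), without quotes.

Answer: sand  cat leaf

Derivation:
After 1 (b): row=0 col=0 char='s'
After 2 (j): row=1 col=0 char='c'
After 3 (k): row=0 col=0 char='s'
After 4 (l): row=0 col=1 char='a'
After 5 (k): row=0 col=1 char='a'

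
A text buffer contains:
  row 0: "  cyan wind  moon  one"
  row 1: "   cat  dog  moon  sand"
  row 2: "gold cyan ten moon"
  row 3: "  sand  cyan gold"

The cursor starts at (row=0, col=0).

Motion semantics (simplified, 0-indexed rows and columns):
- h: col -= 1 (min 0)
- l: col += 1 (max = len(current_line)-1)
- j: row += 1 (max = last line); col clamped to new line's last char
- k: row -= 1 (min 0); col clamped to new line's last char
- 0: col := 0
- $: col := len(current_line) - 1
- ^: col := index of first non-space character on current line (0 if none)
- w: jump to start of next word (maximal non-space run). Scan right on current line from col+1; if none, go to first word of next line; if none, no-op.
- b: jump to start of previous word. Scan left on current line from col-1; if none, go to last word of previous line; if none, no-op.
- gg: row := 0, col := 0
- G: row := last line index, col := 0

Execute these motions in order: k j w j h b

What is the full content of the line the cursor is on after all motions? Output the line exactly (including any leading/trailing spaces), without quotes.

After 1 (k): row=0 col=0 char='_'
After 2 (j): row=1 col=0 char='_'
After 3 (w): row=1 col=3 char='c'
After 4 (j): row=2 col=3 char='d'
After 5 (h): row=2 col=2 char='l'
After 6 (b): row=2 col=0 char='g'

Answer: gold cyan ten moon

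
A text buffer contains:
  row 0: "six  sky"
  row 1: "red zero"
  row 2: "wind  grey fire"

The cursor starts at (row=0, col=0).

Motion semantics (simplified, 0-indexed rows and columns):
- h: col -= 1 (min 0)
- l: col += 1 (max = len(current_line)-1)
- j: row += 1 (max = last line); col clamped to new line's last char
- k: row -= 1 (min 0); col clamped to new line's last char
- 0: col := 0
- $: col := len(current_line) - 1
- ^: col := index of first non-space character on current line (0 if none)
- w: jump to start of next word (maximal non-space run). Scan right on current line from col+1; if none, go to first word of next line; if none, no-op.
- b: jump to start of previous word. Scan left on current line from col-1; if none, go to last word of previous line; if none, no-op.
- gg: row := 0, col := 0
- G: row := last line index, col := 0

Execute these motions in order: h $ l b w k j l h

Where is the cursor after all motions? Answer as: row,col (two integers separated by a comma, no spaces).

Answer: 1,0

Derivation:
After 1 (h): row=0 col=0 char='s'
After 2 ($): row=0 col=7 char='y'
After 3 (l): row=0 col=7 char='y'
After 4 (b): row=0 col=5 char='s'
After 5 (w): row=1 col=0 char='r'
After 6 (k): row=0 col=0 char='s'
After 7 (j): row=1 col=0 char='r'
After 8 (l): row=1 col=1 char='e'
After 9 (h): row=1 col=0 char='r'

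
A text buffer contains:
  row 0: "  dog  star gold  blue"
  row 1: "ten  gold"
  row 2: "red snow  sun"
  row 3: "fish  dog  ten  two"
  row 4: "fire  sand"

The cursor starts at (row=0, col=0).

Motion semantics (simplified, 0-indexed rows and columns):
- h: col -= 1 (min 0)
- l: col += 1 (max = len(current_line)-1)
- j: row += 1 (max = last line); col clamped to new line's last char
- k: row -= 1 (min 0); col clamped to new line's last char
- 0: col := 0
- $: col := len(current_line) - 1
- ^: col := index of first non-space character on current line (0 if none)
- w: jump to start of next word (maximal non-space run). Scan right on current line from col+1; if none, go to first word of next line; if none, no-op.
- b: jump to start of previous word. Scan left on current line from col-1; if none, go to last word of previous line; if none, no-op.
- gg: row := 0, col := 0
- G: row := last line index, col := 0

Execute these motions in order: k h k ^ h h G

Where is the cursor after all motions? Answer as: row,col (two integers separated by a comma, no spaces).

After 1 (k): row=0 col=0 char='_'
After 2 (h): row=0 col=0 char='_'
After 3 (k): row=0 col=0 char='_'
After 4 (^): row=0 col=2 char='d'
After 5 (h): row=0 col=1 char='_'
After 6 (h): row=0 col=0 char='_'
After 7 (G): row=4 col=0 char='f'

Answer: 4,0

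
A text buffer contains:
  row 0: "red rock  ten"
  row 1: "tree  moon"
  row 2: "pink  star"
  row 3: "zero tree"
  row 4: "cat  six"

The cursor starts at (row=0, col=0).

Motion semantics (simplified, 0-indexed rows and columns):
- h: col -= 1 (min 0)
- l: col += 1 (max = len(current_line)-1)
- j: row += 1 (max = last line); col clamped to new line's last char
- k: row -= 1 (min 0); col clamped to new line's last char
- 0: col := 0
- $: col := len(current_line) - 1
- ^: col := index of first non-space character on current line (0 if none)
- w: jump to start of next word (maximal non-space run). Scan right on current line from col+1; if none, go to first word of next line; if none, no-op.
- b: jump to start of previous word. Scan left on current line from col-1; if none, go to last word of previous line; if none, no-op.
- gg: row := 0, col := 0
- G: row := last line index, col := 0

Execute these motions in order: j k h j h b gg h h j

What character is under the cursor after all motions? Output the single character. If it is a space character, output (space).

Answer: t

Derivation:
After 1 (j): row=1 col=0 char='t'
After 2 (k): row=0 col=0 char='r'
After 3 (h): row=0 col=0 char='r'
After 4 (j): row=1 col=0 char='t'
After 5 (h): row=1 col=0 char='t'
After 6 (b): row=0 col=10 char='t'
After 7 (gg): row=0 col=0 char='r'
After 8 (h): row=0 col=0 char='r'
After 9 (h): row=0 col=0 char='r'
After 10 (j): row=1 col=0 char='t'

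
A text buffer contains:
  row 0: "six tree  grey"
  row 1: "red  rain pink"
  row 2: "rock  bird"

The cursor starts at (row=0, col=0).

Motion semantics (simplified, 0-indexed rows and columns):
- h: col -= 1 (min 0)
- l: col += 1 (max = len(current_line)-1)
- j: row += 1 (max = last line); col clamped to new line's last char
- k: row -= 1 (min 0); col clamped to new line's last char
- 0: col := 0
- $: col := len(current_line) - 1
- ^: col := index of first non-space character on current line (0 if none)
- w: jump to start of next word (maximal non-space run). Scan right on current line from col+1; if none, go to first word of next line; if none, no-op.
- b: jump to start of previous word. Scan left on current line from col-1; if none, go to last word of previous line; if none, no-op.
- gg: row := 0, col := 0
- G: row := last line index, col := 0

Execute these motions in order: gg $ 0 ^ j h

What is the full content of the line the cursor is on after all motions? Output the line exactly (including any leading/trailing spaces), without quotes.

Answer: red  rain pink

Derivation:
After 1 (gg): row=0 col=0 char='s'
After 2 ($): row=0 col=13 char='y'
After 3 (0): row=0 col=0 char='s'
After 4 (^): row=0 col=0 char='s'
After 5 (j): row=1 col=0 char='r'
After 6 (h): row=1 col=0 char='r'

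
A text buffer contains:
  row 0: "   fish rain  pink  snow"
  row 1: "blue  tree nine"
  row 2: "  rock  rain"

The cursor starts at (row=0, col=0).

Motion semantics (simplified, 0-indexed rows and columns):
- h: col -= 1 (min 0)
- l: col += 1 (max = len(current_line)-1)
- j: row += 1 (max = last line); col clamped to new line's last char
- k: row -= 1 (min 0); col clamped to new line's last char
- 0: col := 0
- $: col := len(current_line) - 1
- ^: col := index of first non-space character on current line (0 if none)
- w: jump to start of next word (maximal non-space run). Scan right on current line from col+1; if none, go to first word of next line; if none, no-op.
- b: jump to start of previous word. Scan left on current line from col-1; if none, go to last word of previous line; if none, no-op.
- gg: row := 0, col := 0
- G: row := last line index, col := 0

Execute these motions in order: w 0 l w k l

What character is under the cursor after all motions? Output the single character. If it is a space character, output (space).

After 1 (w): row=0 col=3 char='f'
After 2 (0): row=0 col=0 char='_'
After 3 (l): row=0 col=1 char='_'
After 4 (w): row=0 col=3 char='f'
After 5 (k): row=0 col=3 char='f'
After 6 (l): row=0 col=4 char='i'

Answer: i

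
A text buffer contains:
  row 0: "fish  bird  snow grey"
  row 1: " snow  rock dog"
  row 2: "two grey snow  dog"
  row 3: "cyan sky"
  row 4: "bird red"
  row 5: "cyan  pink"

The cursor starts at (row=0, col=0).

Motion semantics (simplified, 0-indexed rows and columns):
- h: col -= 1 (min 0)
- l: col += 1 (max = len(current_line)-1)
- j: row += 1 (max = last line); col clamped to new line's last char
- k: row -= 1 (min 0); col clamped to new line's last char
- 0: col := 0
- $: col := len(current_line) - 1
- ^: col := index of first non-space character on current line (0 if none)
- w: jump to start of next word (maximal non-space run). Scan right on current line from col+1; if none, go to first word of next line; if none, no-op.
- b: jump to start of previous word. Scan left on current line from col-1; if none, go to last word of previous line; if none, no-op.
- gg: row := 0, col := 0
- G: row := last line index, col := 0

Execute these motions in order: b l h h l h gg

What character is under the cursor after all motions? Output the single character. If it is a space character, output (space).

Answer: f

Derivation:
After 1 (b): row=0 col=0 char='f'
After 2 (l): row=0 col=1 char='i'
After 3 (h): row=0 col=0 char='f'
After 4 (h): row=0 col=0 char='f'
After 5 (l): row=0 col=1 char='i'
After 6 (h): row=0 col=0 char='f'
After 7 (gg): row=0 col=0 char='f'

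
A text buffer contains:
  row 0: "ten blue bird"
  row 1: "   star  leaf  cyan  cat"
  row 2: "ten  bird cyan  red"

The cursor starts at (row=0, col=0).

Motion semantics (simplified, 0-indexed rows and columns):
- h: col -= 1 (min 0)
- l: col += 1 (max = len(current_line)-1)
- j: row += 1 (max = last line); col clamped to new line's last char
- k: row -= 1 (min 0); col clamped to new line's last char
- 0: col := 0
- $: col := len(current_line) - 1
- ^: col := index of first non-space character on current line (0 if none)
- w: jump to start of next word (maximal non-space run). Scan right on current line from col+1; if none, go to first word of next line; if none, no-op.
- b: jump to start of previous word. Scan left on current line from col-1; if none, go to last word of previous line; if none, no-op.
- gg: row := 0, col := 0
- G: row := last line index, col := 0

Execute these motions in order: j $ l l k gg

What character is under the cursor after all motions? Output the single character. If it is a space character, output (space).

After 1 (j): row=1 col=0 char='_'
After 2 ($): row=1 col=23 char='t'
After 3 (l): row=1 col=23 char='t'
After 4 (l): row=1 col=23 char='t'
After 5 (k): row=0 col=12 char='d'
After 6 (gg): row=0 col=0 char='t'

Answer: t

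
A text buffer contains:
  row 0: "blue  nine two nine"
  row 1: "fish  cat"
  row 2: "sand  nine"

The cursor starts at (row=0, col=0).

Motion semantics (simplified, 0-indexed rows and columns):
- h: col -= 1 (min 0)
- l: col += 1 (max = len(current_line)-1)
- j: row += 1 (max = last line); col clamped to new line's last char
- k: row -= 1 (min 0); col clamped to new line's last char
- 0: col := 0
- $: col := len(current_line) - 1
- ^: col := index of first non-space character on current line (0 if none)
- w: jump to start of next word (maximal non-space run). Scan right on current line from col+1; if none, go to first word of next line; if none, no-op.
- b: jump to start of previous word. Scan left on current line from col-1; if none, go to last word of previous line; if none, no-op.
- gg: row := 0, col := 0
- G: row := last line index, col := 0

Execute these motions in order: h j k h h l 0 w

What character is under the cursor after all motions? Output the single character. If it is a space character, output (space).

After 1 (h): row=0 col=0 char='b'
After 2 (j): row=1 col=0 char='f'
After 3 (k): row=0 col=0 char='b'
After 4 (h): row=0 col=0 char='b'
After 5 (h): row=0 col=0 char='b'
After 6 (l): row=0 col=1 char='l'
After 7 (0): row=0 col=0 char='b'
After 8 (w): row=0 col=6 char='n'

Answer: n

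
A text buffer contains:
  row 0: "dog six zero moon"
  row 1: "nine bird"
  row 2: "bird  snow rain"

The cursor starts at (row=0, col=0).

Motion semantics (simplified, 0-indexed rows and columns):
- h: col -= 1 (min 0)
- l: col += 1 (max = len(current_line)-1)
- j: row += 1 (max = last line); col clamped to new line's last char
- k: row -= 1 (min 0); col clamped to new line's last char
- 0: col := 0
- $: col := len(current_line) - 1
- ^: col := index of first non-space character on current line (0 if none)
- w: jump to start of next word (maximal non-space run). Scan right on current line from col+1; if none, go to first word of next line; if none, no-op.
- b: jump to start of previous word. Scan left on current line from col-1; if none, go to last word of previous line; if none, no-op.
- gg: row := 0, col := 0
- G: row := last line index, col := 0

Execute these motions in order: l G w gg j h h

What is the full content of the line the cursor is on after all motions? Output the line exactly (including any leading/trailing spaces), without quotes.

After 1 (l): row=0 col=1 char='o'
After 2 (G): row=2 col=0 char='b'
After 3 (w): row=2 col=6 char='s'
After 4 (gg): row=0 col=0 char='d'
After 5 (j): row=1 col=0 char='n'
After 6 (h): row=1 col=0 char='n'
After 7 (h): row=1 col=0 char='n'

Answer: nine bird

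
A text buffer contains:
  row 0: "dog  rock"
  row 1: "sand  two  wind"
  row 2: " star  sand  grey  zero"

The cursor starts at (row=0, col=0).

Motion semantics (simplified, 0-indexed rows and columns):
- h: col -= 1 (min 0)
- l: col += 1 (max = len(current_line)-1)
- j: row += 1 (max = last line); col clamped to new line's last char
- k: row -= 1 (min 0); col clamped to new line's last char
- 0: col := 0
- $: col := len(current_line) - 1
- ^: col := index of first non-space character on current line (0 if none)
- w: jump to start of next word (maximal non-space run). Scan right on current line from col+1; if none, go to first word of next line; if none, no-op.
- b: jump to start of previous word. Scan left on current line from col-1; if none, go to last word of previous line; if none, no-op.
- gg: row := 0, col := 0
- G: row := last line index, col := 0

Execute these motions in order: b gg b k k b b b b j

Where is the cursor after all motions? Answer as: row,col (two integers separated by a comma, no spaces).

After 1 (b): row=0 col=0 char='d'
After 2 (gg): row=0 col=0 char='d'
After 3 (b): row=0 col=0 char='d'
After 4 (k): row=0 col=0 char='d'
After 5 (k): row=0 col=0 char='d'
After 6 (b): row=0 col=0 char='d'
After 7 (b): row=0 col=0 char='d'
After 8 (b): row=0 col=0 char='d'
After 9 (b): row=0 col=0 char='d'
After 10 (j): row=1 col=0 char='s'

Answer: 1,0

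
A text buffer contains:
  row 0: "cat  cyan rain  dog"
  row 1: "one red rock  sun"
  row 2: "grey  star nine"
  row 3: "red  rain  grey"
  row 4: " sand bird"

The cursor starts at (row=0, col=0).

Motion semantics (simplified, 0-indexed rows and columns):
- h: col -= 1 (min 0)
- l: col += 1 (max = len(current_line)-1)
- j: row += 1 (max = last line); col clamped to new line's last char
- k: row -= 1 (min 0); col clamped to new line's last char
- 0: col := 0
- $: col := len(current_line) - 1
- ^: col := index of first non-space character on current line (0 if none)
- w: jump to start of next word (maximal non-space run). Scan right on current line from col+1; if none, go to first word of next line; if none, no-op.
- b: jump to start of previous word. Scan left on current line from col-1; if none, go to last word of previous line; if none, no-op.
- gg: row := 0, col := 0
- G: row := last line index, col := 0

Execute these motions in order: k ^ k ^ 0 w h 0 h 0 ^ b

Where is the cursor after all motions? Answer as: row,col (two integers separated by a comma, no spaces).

After 1 (k): row=0 col=0 char='c'
After 2 (^): row=0 col=0 char='c'
After 3 (k): row=0 col=0 char='c'
After 4 (^): row=0 col=0 char='c'
After 5 (0): row=0 col=0 char='c'
After 6 (w): row=0 col=5 char='c'
After 7 (h): row=0 col=4 char='_'
After 8 (0): row=0 col=0 char='c'
After 9 (h): row=0 col=0 char='c'
After 10 (0): row=0 col=0 char='c'
After 11 (^): row=0 col=0 char='c'
After 12 (b): row=0 col=0 char='c'

Answer: 0,0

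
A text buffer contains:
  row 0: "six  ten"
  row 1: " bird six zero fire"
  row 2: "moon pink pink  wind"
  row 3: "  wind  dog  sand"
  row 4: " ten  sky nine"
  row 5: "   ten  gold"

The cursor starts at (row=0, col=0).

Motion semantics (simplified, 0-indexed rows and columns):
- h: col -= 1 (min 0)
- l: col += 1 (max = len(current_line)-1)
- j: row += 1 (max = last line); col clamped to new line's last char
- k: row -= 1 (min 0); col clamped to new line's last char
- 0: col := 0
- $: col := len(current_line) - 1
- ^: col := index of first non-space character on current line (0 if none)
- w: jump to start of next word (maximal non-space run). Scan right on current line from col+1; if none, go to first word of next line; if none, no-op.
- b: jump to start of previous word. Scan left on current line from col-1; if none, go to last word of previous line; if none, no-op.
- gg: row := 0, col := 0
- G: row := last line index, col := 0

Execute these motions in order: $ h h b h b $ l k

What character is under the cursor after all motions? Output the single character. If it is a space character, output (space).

Answer: n

Derivation:
After 1 ($): row=0 col=7 char='n'
After 2 (h): row=0 col=6 char='e'
After 3 (h): row=0 col=5 char='t'
After 4 (b): row=0 col=0 char='s'
After 5 (h): row=0 col=0 char='s'
After 6 (b): row=0 col=0 char='s'
After 7 ($): row=0 col=7 char='n'
After 8 (l): row=0 col=7 char='n'
After 9 (k): row=0 col=7 char='n'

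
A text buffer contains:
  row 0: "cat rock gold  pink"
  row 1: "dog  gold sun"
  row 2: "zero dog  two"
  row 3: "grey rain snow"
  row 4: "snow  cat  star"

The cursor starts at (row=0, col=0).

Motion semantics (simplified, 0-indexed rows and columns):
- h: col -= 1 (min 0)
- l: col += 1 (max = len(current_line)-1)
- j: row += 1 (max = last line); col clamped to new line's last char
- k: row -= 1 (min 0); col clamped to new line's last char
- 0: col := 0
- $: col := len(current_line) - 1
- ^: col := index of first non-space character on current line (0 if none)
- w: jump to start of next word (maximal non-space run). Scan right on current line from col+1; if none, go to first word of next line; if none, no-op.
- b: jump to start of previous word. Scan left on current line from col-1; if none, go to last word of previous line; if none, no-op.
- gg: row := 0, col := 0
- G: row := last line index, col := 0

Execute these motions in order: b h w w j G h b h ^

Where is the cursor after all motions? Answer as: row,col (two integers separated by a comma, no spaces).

Answer: 3,0

Derivation:
After 1 (b): row=0 col=0 char='c'
After 2 (h): row=0 col=0 char='c'
After 3 (w): row=0 col=4 char='r'
After 4 (w): row=0 col=9 char='g'
After 5 (j): row=1 col=9 char='_'
After 6 (G): row=4 col=0 char='s'
After 7 (h): row=4 col=0 char='s'
After 8 (b): row=3 col=10 char='s'
After 9 (h): row=3 col=9 char='_'
After 10 (^): row=3 col=0 char='g'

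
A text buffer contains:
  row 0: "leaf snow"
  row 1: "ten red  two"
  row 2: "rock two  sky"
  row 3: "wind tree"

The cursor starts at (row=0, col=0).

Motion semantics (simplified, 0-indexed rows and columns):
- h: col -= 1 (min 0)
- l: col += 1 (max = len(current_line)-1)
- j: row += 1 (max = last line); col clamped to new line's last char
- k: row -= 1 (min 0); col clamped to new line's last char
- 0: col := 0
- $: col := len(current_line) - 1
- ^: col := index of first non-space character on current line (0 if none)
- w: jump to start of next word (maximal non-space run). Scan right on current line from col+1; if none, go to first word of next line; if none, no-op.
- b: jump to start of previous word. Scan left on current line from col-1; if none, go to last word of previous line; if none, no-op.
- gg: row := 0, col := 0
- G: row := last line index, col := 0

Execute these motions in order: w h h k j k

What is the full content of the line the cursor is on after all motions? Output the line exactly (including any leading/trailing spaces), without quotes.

Answer: leaf snow

Derivation:
After 1 (w): row=0 col=5 char='s'
After 2 (h): row=0 col=4 char='_'
After 3 (h): row=0 col=3 char='f'
After 4 (k): row=0 col=3 char='f'
After 5 (j): row=1 col=3 char='_'
After 6 (k): row=0 col=3 char='f'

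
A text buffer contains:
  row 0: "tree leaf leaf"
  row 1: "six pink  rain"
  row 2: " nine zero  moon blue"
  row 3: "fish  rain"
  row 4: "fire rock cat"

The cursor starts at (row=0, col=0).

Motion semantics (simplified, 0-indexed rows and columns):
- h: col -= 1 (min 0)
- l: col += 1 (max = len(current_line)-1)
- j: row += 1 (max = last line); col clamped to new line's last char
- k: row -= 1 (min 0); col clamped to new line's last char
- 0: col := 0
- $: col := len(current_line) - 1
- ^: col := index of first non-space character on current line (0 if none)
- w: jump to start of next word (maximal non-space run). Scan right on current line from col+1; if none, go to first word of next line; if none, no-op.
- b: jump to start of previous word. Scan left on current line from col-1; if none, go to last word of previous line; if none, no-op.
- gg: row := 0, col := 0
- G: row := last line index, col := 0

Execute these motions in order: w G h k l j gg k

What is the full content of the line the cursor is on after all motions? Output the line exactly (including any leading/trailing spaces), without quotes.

After 1 (w): row=0 col=5 char='l'
After 2 (G): row=4 col=0 char='f'
After 3 (h): row=4 col=0 char='f'
After 4 (k): row=3 col=0 char='f'
After 5 (l): row=3 col=1 char='i'
After 6 (j): row=4 col=1 char='i'
After 7 (gg): row=0 col=0 char='t'
After 8 (k): row=0 col=0 char='t'

Answer: tree leaf leaf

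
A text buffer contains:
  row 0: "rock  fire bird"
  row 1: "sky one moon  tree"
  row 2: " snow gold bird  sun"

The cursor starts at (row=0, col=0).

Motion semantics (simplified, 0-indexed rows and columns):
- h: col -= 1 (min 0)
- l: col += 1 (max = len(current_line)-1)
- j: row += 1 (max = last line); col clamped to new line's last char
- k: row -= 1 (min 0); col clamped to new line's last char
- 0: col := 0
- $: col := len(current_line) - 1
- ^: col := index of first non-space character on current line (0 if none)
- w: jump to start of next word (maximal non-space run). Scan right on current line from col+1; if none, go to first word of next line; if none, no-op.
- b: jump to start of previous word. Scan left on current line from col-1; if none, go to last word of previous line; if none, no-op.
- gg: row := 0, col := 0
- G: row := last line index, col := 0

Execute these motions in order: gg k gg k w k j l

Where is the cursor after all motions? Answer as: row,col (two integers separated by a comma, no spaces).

Answer: 1,7

Derivation:
After 1 (gg): row=0 col=0 char='r'
After 2 (k): row=0 col=0 char='r'
After 3 (gg): row=0 col=0 char='r'
After 4 (k): row=0 col=0 char='r'
After 5 (w): row=0 col=6 char='f'
After 6 (k): row=0 col=6 char='f'
After 7 (j): row=1 col=6 char='e'
After 8 (l): row=1 col=7 char='_'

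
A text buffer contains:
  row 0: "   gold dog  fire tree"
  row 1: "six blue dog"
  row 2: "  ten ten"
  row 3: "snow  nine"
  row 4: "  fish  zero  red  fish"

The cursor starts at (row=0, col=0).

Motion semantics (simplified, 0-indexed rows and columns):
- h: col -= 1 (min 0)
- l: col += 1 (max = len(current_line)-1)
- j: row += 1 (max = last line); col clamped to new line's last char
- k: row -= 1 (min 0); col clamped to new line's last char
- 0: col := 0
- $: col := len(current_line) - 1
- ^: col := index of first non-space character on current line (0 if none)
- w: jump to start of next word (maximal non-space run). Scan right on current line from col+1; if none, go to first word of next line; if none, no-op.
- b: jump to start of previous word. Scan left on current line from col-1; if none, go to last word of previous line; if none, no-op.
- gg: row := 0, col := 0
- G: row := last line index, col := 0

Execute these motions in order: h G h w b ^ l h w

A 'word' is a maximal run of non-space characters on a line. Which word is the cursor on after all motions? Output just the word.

After 1 (h): row=0 col=0 char='_'
After 2 (G): row=4 col=0 char='_'
After 3 (h): row=4 col=0 char='_'
After 4 (w): row=4 col=2 char='f'
After 5 (b): row=3 col=6 char='n'
After 6 (^): row=3 col=0 char='s'
After 7 (l): row=3 col=1 char='n'
After 8 (h): row=3 col=0 char='s'
After 9 (w): row=3 col=6 char='n'

Answer: nine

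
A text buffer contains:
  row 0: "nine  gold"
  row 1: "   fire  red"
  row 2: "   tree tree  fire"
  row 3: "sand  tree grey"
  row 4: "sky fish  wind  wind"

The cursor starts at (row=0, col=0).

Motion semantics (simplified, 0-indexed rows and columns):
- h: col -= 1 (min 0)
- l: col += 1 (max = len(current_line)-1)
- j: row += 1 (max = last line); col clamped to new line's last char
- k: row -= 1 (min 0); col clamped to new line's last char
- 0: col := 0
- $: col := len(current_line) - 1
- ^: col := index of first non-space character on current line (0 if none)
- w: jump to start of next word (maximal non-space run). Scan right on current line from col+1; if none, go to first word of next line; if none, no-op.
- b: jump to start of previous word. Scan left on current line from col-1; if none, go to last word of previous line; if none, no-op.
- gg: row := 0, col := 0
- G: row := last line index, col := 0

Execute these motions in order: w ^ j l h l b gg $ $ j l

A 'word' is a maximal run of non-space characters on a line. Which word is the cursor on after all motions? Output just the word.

After 1 (w): row=0 col=6 char='g'
After 2 (^): row=0 col=0 char='n'
After 3 (j): row=1 col=0 char='_'
After 4 (l): row=1 col=1 char='_'
After 5 (h): row=1 col=0 char='_'
After 6 (l): row=1 col=1 char='_'
After 7 (b): row=0 col=6 char='g'
After 8 (gg): row=0 col=0 char='n'
After 9 ($): row=0 col=9 char='d'
After 10 ($): row=0 col=9 char='d'
After 11 (j): row=1 col=9 char='r'
After 12 (l): row=1 col=10 char='e'

Answer: red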